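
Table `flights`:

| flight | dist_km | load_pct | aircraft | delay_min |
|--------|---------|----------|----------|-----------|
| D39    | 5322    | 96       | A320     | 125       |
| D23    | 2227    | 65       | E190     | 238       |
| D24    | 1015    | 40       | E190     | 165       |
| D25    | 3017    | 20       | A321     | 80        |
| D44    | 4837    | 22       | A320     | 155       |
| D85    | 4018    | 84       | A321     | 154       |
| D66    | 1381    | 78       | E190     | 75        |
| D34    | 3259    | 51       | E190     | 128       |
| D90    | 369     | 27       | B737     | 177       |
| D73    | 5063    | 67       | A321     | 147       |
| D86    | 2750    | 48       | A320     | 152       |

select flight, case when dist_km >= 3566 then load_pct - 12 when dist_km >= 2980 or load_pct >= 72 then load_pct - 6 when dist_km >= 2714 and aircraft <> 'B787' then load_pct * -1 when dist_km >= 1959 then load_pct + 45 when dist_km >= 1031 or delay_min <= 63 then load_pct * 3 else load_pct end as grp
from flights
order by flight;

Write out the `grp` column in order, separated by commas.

110, 40, 14, 45, 84, 10, 72, 55, 72, -48, 27

flight=D23: dist_km >= 1959 → 110
flight=D24: ELSE → 40
flight=D25: dist_km >= 2980 or load_pct >= 72 → 14
flight=D34: dist_km >= 2980 or load_pct >= 72 → 45
flight=D39: dist_km >= 3566 → 84
flight=D44: dist_km >= 3566 → 10
flight=D66: dist_km >= 2980 or load_pct >= 72 → 72
flight=D73: dist_km >= 3566 → 55
flight=D85: dist_km >= 3566 → 72
flight=D86: dist_km >= 2714 and aircraft <> 'B787' → -48
flight=D90: ELSE → 27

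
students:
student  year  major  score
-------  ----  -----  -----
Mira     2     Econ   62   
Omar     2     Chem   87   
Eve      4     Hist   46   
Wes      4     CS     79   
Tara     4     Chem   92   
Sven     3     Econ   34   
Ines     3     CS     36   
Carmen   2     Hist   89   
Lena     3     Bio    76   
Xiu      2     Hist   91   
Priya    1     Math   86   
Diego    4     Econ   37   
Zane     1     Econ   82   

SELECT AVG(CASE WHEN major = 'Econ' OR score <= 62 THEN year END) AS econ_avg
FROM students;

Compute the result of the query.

student=Mira: ✓ → 2
student=Omar: ✗
student=Eve: ✓ → 4
student=Wes: ✗
student=Tara: ✗
student=Sven: ✓ → 3
student=Ines: ✓ → 3
student=Carmen: ✗
student=Lena: ✗
student=Xiu: ✗
student=Priya: ✗
student=Diego: ✓ → 4
student=Zane: ✓ → 1
econ_avg = (2 + 4 + 3 + 3 + 4 + 1) / 6 = 2.8333333333

2.8333333333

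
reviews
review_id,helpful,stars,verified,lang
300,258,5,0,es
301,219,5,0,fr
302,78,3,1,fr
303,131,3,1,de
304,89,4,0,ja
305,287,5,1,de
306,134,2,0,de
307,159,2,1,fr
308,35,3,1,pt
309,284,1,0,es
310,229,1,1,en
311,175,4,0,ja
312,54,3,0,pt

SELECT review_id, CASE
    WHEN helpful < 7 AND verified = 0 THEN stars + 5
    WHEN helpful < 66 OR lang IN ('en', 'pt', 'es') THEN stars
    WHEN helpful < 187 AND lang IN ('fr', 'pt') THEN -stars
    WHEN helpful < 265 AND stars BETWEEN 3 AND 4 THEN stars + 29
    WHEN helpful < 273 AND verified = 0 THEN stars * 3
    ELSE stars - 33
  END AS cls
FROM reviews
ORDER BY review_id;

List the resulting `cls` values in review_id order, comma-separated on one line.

review_id=300: helpful < 66 OR lang IN ('en', 'pt', 'es') → 5
review_id=301: helpful < 273 AND verified = 0 → 15
review_id=302: helpful < 187 AND lang IN ('fr', 'pt') → -3
review_id=303: helpful < 265 AND stars BETWEEN 3 AND 4 → 32
review_id=304: helpful < 265 AND stars BETWEEN 3 AND 4 → 33
review_id=305: ELSE → -28
review_id=306: helpful < 273 AND verified = 0 → 6
review_id=307: helpful < 187 AND lang IN ('fr', 'pt') → -2
review_id=308: helpful < 66 OR lang IN ('en', 'pt', 'es') → 3
review_id=309: helpful < 66 OR lang IN ('en', 'pt', 'es') → 1
review_id=310: helpful < 66 OR lang IN ('en', 'pt', 'es') → 1
review_id=311: helpful < 265 AND stars BETWEEN 3 AND 4 → 33
review_id=312: helpful < 66 OR lang IN ('en', 'pt', 'es') → 3

5, 15, -3, 32, 33, -28, 6, -2, 3, 1, 1, 33, 3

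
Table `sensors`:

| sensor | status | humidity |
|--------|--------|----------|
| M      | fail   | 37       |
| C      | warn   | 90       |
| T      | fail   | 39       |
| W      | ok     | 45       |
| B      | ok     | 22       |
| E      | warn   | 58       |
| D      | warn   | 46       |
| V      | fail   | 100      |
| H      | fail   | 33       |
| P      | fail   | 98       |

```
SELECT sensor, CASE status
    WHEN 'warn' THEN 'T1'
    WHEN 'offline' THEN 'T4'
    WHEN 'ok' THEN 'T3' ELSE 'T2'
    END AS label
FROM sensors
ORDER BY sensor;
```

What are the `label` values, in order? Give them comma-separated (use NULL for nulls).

sensor=B: status='ok' → T3
sensor=C: status='warn' → T1
sensor=D: status='warn' → T1
sensor=E: status='warn' → T1
sensor=H: ELSE → T2
sensor=M: ELSE → T2
sensor=P: ELSE → T2
sensor=T: ELSE → T2
sensor=V: ELSE → T2
sensor=W: status='ok' → T3

T3, T1, T1, T1, T2, T2, T2, T2, T2, T3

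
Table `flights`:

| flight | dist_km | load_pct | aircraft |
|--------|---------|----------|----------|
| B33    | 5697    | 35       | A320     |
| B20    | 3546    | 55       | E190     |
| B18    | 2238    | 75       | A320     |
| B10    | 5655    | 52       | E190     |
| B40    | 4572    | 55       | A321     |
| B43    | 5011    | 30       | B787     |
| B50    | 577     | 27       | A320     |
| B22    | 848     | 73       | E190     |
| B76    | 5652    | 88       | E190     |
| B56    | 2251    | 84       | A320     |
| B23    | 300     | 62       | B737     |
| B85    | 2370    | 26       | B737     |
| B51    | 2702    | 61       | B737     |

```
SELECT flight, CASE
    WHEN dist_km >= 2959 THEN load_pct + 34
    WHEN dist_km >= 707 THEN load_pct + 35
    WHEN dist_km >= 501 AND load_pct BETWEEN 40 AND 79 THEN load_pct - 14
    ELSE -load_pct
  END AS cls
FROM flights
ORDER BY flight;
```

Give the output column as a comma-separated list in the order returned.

flight=B10: dist_km >= 2959 → 86
flight=B18: dist_km >= 707 → 110
flight=B20: dist_km >= 2959 → 89
flight=B22: dist_km >= 707 → 108
flight=B23: ELSE → -62
flight=B33: dist_km >= 2959 → 69
flight=B40: dist_km >= 2959 → 89
flight=B43: dist_km >= 2959 → 64
flight=B50: ELSE → -27
flight=B51: dist_km >= 707 → 96
flight=B56: dist_km >= 707 → 119
flight=B76: dist_km >= 2959 → 122
flight=B85: dist_km >= 707 → 61

86, 110, 89, 108, -62, 69, 89, 64, -27, 96, 119, 122, 61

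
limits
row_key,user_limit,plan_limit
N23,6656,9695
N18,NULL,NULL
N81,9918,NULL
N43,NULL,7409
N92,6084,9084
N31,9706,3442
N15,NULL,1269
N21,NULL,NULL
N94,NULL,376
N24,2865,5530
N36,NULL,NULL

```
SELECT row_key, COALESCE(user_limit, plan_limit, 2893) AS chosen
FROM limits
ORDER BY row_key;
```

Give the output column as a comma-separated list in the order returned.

row_key=N15: user_limit=NULL, plan_limit=1269 → 1269
row_key=N18: user_limit=NULL, plan_limit=NULL, → literal 2893 → 2893
row_key=N21: user_limit=NULL, plan_limit=NULL, → literal 2893 → 2893
row_key=N23: user_limit=6656 → 6656
row_key=N24: user_limit=2865 → 2865
row_key=N31: user_limit=9706 → 9706
row_key=N36: user_limit=NULL, plan_limit=NULL, → literal 2893 → 2893
row_key=N43: user_limit=NULL, plan_limit=7409 → 7409
row_key=N81: user_limit=9918 → 9918
row_key=N92: user_limit=6084 → 6084
row_key=N94: user_limit=NULL, plan_limit=376 → 376

1269, 2893, 2893, 6656, 2865, 9706, 2893, 7409, 9918, 6084, 376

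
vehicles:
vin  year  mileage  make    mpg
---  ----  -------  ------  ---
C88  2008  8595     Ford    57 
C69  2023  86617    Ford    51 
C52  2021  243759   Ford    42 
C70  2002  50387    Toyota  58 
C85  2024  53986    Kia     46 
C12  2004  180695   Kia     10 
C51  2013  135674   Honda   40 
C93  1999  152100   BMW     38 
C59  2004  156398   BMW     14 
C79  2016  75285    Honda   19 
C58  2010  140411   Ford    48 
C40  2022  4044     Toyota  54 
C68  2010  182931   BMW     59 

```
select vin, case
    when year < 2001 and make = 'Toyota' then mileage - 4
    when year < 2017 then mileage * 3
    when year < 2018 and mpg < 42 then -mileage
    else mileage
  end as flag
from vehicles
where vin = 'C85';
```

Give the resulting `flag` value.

vin = C85: year=2024, mileage=53986, make=Kia, mpg=46.
year < 2001 and make = 'Toyota' → false
year < 2017 → false
year < 2018 and mpg < 42 → false
No prior WHEN matched → ELSE → 53986

53986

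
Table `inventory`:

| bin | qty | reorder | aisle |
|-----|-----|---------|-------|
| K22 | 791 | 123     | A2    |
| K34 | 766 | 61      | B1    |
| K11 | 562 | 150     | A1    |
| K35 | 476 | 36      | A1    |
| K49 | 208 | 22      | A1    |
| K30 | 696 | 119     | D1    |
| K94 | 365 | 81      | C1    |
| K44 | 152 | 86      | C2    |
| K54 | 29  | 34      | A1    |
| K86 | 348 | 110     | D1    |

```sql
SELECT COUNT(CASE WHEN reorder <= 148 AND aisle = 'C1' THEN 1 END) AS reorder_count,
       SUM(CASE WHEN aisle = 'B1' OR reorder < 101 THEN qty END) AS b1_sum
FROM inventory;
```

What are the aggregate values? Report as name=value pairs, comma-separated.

[reorder_count: reorder <= 148 AND aisle = 'C1']
bin=K22: ✗
bin=K34: ✗
bin=K11: ✗
bin=K35: ✗
bin=K49: ✗
bin=K30: ✗
bin=K94: ✓ → 1
bin=K44: ✗
bin=K54: ✗
bin=K86: ✗
reorder_count = COUNT(1) = 1
—
[b1_sum: aisle = 'B1' OR reorder < 101]
bin=K22: ✗
bin=K34: ✓ → 766
bin=K11: ✗
bin=K35: ✓ → 476
bin=K49: ✓ → 208
bin=K30: ✗
bin=K94: ✓ → 365
bin=K44: ✓ → 152
bin=K54: ✓ → 29
bin=K86: ✗
b1_sum = 766 + 476 + 208 + 365 + 152 + 29 = 1996

reorder_count=1, b1_sum=1996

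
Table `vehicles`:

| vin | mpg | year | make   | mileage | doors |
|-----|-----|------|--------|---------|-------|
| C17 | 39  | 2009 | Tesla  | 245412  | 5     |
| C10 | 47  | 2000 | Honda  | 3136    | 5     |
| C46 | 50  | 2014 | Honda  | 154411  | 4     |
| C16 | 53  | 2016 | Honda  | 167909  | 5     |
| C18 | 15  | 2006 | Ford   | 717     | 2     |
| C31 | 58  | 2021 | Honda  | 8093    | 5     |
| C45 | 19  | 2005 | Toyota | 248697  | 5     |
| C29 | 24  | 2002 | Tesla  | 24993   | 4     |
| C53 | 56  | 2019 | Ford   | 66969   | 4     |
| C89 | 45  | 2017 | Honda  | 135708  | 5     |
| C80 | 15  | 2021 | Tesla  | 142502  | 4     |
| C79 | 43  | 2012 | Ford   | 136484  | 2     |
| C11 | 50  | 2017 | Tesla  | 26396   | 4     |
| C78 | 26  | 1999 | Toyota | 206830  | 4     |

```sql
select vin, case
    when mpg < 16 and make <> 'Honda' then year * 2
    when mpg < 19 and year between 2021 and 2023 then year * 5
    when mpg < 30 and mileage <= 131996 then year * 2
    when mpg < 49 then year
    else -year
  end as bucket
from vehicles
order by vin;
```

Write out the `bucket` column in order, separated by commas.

vin=C10: mpg < 49 → 2000
vin=C11: ELSE → -2017
vin=C16: ELSE → -2016
vin=C17: mpg < 49 → 2009
vin=C18: mpg < 16 and make <> 'Honda' → 4012
vin=C29: mpg < 30 and mileage <= 131996 → 4004
vin=C31: ELSE → -2021
vin=C45: mpg < 49 → 2005
vin=C46: ELSE → -2014
vin=C53: ELSE → -2019
vin=C78: mpg < 49 → 1999
vin=C79: mpg < 49 → 2012
vin=C80: mpg < 16 and make <> 'Honda' → 4042
vin=C89: mpg < 49 → 2017

2000, -2017, -2016, 2009, 4012, 4004, -2021, 2005, -2014, -2019, 1999, 2012, 4042, 2017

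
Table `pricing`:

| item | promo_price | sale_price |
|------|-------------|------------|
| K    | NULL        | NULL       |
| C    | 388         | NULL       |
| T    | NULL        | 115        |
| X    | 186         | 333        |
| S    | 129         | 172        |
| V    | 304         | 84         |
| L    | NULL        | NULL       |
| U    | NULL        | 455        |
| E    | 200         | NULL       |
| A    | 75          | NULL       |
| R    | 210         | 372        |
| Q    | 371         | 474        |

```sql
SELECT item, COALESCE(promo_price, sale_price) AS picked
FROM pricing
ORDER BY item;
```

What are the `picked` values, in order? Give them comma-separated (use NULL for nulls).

item=A: promo_price=75 → 75
item=C: promo_price=388 → 388
item=E: promo_price=200 → 200
item=K: promo_price=NULL, sale_price=NULL (all NULL) → NULL
item=L: promo_price=NULL, sale_price=NULL (all NULL) → NULL
item=Q: promo_price=371 → 371
item=R: promo_price=210 → 210
item=S: promo_price=129 → 129
item=T: promo_price=NULL, sale_price=115 → 115
item=U: promo_price=NULL, sale_price=455 → 455
item=V: promo_price=304 → 304
item=X: promo_price=186 → 186

75, 388, 200, NULL, NULL, 371, 210, 129, 115, 455, 304, 186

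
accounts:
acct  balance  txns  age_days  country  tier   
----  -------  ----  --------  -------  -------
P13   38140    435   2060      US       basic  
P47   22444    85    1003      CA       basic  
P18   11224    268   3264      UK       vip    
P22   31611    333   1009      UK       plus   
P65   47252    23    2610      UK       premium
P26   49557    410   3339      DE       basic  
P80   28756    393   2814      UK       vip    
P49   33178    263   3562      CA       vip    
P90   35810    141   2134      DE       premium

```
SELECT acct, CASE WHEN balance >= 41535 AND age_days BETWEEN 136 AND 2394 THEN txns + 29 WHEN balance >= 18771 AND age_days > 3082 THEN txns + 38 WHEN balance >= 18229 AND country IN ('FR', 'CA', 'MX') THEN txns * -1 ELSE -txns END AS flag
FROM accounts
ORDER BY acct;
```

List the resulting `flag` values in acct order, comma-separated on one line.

acct=P13: ELSE → -435
acct=P18: ELSE → -268
acct=P22: ELSE → -333
acct=P26: balance >= 18771 AND age_days > 3082 → 448
acct=P47: balance >= 18229 AND country IN ('FR', 'CA', 'MX') → -85
acct=P49: balance >= 18771 AND age_days > 3082 → 301
acct=P65: ELSE → -23
acct=P80: ELSE → -393
acct=P90: ELSE → -141

-435, -268, -333, 448, -85, 301, -23, -393, -141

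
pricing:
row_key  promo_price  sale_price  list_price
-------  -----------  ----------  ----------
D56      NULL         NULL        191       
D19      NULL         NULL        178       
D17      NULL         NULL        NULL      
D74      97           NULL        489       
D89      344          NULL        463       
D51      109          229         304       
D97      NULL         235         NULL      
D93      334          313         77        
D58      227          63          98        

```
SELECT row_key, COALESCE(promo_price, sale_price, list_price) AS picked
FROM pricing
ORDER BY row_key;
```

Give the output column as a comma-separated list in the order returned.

NULL, 178, 109, 191, 227, 97, 344, 334, 235

row_key=D17: promo_price=NULL, sale_price=NULL, list_price=NULL (all NULL) → NULL
row_key=D19: promo_price=NULL, sale_price=NULL, list_price=178 → 178
row_key=D51: promo_price=109 → 109
row_key=D56: promo_price=NULL, sale_price=NULL, list_price=191 → 191
row_key=D58: promo_price=227 → 227
row_key=D74: promo_price=97 → 97
row_key=D89: promo_price=344 → 344
row_key=D93: promo_price=334 → 334
row_key=D97: promo_price=NULL, sale_price=235 → 235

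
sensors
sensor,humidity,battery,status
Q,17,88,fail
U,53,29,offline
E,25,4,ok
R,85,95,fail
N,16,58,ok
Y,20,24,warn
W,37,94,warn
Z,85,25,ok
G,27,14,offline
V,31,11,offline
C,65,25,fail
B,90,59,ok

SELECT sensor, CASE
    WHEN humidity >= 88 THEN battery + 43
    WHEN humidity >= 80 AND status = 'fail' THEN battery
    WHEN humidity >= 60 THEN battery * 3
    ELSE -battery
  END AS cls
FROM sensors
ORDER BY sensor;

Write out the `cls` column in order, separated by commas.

102, 75, -4, -14, -58, -88, 95, -29, -11, -94, -24, 75

sensor=B: humidity >= 88 → 102
sensor=C: humidity >= 60 → 75
sensor=E: ELSE → -4
sensor=G: ELSE → -14
sensor=N: ELSE → -58
sensor=Q: ELSE → -88
sensor=R: humidity >= 80 AND status = 'fail' → 95
sensor=U: ELSE → -29
sensor=V: ELSE → -11
sensor=W: ELSE → -94
sensor=Y: ELSE → -24
sensor=Z: humidity >= 60 → 75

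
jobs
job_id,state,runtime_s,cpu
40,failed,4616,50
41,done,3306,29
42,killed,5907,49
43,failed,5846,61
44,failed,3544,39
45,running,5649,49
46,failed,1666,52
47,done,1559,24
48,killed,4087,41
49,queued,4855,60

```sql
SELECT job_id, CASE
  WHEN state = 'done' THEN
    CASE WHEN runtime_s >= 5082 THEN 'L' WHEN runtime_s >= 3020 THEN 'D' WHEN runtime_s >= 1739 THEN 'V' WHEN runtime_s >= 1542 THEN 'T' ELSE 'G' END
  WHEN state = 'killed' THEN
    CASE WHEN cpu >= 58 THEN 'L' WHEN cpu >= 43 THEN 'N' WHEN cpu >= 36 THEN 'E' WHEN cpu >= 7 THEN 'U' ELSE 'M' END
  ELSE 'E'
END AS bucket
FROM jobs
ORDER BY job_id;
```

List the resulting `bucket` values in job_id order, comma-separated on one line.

job_id=40: state='failed' → outer ELSE → E
job_id=41: state='done' → inner[runtime_s >= 3020] → D
job_id=42: state='killed' → inner[cpu >= 43] → N
job_id=43: state='failed' → outer ELSE → E
job_id=44: state='failed' → outer ELSE → E
job_id=45: state='running' → outer ELSE → E
job_id=46: state='failed' → outer ELSE → E
job_id=47: state='done' → inner[runtime_s >= 1542] → T
job_id=48: state='killed' → inner[cpu >= 36] → E
job_id=49: state='queued' → outer ELSE → E

E, D, N, E, E, E, E, T, E, E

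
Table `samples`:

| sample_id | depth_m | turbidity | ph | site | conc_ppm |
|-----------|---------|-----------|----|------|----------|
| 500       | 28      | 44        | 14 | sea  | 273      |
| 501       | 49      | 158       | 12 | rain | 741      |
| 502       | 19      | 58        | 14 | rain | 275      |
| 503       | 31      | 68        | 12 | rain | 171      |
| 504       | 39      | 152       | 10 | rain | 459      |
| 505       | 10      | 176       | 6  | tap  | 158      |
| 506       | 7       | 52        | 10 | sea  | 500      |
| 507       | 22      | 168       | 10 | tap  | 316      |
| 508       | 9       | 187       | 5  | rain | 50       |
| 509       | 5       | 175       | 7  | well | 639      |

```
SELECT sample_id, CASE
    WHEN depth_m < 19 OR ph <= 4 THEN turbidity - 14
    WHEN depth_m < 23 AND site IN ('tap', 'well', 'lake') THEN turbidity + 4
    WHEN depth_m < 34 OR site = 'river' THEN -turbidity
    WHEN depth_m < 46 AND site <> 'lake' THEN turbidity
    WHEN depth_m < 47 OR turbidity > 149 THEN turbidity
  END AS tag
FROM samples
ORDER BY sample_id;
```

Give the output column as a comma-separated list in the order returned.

-44, 158, -58, -68, 152, 162, 38, 172, 173, 161

sample_id=500: depth_m < 34 OR site = 'river' → -44
sample_id=501: depth_m < 47 OR turbidity > 149 → 158
sample_id=502: depth_m < 34 OR site = 'river' → -58
sample_id=503: depth_m < 34 OR site = 'river' → -68
sample_id=504: depth_m < 46 AND site <> 'lake' → 152
sample_id=505: depth_m < 19 OR ph <= 4 → 162
sample_id=506: depth_m < 19 OR ph <= 4 → 38
sample_id=507: depth_m < 23 AND site IN ('tap', 'well', 'lake') → 172
sample_id=508: depth_m < 19 OR ph <= 4 → 173
sample_id=509: depth_m < 19 OR ph <= 4 → 161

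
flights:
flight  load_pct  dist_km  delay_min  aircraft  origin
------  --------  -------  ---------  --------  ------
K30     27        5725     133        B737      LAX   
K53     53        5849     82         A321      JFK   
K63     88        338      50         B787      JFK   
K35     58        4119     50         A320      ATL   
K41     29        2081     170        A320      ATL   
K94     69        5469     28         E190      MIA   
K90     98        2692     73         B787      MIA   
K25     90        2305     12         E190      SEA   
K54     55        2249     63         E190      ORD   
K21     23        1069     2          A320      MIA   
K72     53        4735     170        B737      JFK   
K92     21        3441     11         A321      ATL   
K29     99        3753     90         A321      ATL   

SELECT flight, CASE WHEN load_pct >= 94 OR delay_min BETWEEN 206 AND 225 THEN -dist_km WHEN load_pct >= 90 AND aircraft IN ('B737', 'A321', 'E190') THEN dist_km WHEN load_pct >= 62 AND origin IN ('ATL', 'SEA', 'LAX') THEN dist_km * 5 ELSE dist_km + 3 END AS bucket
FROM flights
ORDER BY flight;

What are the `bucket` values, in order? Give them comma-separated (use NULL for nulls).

1072, 2305, -3753, 5728, 4122, 2084, 5852, 2252, 341, 4738, -2692, 3444, 5472

flight=K21: ELSE → 1072
flight=K25: load_pct >= 90 AND aircraft IN ('B737', 'A321', 'E190') → 2305
flight=K29: load_pct >= 94 OR delay_min BETWEEN 206 AND 225 → -3753
flight=K30: ELSE → 5728
flight=K35: ELSE → 4122
flight=K41: ELSE → 2084
flight=K53: ELSE → 5852
flight=K54: ELSE → 2252
flight=K63: ELSE → 341
flight=K72: ELSE → 4738
flight=K90: load_pct >= 94 OR delay_min BETWEEN 206 AND 225 → -2692
flight=K92: ELSE → 3444
flight=K94: ELSE → 5472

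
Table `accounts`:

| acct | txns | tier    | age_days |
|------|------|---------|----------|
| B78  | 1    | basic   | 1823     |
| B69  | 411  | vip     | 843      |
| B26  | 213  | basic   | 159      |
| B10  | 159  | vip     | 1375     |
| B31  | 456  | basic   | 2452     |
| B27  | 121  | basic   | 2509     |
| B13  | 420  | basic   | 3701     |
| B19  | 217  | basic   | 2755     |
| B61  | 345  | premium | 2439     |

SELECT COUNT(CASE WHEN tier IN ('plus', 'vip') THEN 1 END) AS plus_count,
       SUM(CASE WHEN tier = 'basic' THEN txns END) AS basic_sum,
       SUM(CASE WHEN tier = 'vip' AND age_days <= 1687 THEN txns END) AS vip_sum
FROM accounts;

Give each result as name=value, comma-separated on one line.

[plus_count: tier IN ('plus', 'vip')]
acct=B78: ✗
acct=B69: ✓ → 1
acct=B26: ✗
acct=B10: ✓ → 1
acct=B31: ✗
acct=B27: ✗
acct=B13: ✗
acct=B19: ✗
acct=B61: ✗
plus_count = COUNT(1, 1) = 2
—
[basic_sum: tier = 'basic']
acct=B78: ✓ → 1
acct=B69: ✗
acct=B26: ✓ → 213
acct=B10: ✗
acct=B31: ✓ → 456
acct=B27: ✓ → 121
acct=B13: ✓ → 420
acct=B19: ✓ → 217
acct=B61: ✗
basic_sum = 1 + 213 + 456 + 121 + 420 + 217 = 1428
—
[vip_sum: tier = 'vip' AND age_days <= 1687]
acct=B78: ✗
acct=B69: ✓ → 411
acct=B26: ✗
acct=B10: ✓ → 159
acct=B31: ✗
acct=B27: ✗
acct=B13: ✗
acct=B19: ✗
acct=B61: ✗
vip_sum = 411 + 159 = 570

plus_count=2, basic_sum=1428, vip_sum=570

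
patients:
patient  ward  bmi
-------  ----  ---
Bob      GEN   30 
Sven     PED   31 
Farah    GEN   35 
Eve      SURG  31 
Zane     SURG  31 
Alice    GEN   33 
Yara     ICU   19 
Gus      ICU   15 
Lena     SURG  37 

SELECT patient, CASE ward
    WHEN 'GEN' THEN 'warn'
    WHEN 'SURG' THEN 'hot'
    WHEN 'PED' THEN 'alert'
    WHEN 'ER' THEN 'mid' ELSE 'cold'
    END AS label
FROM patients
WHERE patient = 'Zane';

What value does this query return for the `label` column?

hot

patient = Zane: ward=SURG, bmi=31.
ward='GEN' → false
ward='SURG' → true → hot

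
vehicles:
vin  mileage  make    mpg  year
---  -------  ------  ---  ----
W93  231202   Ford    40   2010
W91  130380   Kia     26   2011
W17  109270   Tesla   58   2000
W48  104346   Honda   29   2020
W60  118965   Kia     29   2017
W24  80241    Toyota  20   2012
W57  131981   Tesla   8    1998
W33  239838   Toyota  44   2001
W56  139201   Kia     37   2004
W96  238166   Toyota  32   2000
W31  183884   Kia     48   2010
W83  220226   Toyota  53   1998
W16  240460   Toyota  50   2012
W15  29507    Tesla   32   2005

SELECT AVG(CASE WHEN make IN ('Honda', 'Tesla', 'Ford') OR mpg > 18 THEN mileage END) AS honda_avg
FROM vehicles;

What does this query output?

vin=W93: ✓ → 231202
vin=W91: ✓ → 130380
vin=W17: ✓ → 109270
vin=W48: ✓ → 104346
vin=W60: ✓ → 118965
vin=W24: ✓ → 80241
vin=W57: ✓ → 131981
vin=W33: ✓ → 239838
vin=W56: ✓ → 139201
vin=W96: ✓ → 238166
vin=W31: ✓ → 183884
vin=W83: ✓ → 220226
vin=W16: ✓ → 240460
vin=W15: ✓ → 29507
honda_avg = (231202 + 130380 + 109270 + 104346 + 118965 + 80241 + 131981 + 239838 + 139201 + 238166 + 183884 + 220226 + 240460 + 29507) / 14 = 156976.2142857143

156976.2142857143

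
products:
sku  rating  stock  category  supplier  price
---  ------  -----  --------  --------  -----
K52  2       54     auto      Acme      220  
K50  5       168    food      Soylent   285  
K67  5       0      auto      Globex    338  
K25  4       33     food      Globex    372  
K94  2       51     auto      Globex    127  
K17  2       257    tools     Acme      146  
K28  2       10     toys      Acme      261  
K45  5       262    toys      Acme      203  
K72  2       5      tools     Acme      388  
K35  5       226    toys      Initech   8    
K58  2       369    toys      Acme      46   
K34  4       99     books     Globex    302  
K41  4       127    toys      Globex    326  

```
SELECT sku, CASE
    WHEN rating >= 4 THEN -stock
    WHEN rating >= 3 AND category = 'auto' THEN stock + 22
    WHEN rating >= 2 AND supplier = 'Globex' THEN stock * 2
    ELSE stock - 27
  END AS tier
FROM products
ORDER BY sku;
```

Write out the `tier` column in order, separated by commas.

230, -33, -17, -99, -226, -127, -262, -168, 27, 342, 0, -22, 102

sku=K17: ELSE → 230
sku=K25: rating >= 4 → -33
sku=K28: ELSE → -17
sku=K34: rating >= 4 → -99
sku=K35: rating >= 4 → -226
sku=K41: rating >= 4 → -127
sku=K45: rating >= 4 → -262
sku=K50: rating >= 4 → -168
sku=K52: ELSE → 27
sku=K58: ELSE → 342
sku=K67: rating >= 4 → 0
sku=K72: ELSE → -22
sku=K94: rating >= 2 AND supplier = 'Globex' → 102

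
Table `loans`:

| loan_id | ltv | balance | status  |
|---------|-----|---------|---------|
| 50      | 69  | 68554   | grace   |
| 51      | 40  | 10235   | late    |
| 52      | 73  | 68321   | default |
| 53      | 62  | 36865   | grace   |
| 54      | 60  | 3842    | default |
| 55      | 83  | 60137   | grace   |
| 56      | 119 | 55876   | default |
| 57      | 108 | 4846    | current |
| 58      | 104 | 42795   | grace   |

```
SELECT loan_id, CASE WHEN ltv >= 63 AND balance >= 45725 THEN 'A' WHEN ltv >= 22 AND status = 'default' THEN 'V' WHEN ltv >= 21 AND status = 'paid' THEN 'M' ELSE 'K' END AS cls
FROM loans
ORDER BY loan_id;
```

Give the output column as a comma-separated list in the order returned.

loan_id=50: ltv >= 63 AND balance >= 45725 → A
loan_id=51: ELSE → K
loan_id=52: ltv >= 63 AND balance >= 45725 → A
loan_id=53: ELSE → K
loan_id=54: ltv >= 22 AND status = 'default' → V
loan_id=55: ltv >= 63 AND balance >= 45725 → A
loan_id=56: ltv >= 63 AND balance >= 45725 → A
loan_id=57: ELSE → K
loan_id=58: ELSE → K

A, K, A, K, V, A, A, K, K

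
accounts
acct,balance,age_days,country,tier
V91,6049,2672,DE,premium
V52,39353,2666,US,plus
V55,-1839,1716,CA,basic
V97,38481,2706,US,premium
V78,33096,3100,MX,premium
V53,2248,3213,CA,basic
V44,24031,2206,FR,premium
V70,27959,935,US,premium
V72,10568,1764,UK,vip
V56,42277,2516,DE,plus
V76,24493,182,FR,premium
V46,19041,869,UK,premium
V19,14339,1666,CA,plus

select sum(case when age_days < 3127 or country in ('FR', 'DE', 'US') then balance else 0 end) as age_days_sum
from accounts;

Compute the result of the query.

277848

acct=V91: ✓ → 6049
acct=V52: ✓ → 39353
acct=V55: ✓ → -1839
acct=V97: ✓ → 38481
acct=V78: ✓ → 33096
acct=V53: ✗
acct=V44: ✓ → 24031
acct=V70: ✓ → 27959
acct=V72: ✓ → 10568
acct=V56: ✓ → 42277
acct=V76: ✓ → 24493
acct=V46: ✓ → 19041
acct=V19: ✓ → 14339
age_days_sum = 6049 + 39353 + -1839 + 38481 + 33096 + 24031 + 27959 + 10568 + 42277 + 24493 + 19041 + 14339 = 277848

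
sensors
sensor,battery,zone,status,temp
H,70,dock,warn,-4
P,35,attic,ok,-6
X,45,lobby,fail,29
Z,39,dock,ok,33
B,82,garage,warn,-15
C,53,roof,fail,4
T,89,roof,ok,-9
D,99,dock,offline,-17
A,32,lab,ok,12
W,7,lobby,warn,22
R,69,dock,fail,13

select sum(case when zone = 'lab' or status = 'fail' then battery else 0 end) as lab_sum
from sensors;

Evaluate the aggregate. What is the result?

199

sensor=H: ✗
sensor=P: ✗
sensor=X: ✓ → 45
sensor=Z: ✗
sensor=B: ✗
sensor=C: ✓ → 53
sensor=T: ✗
sensor=D: ✗
sensor=A: ✓ → 32
sensor=W: ✗
sensor=R: ✓ → 69
lab_sum = 45 + 53 + 32 + 69 = 199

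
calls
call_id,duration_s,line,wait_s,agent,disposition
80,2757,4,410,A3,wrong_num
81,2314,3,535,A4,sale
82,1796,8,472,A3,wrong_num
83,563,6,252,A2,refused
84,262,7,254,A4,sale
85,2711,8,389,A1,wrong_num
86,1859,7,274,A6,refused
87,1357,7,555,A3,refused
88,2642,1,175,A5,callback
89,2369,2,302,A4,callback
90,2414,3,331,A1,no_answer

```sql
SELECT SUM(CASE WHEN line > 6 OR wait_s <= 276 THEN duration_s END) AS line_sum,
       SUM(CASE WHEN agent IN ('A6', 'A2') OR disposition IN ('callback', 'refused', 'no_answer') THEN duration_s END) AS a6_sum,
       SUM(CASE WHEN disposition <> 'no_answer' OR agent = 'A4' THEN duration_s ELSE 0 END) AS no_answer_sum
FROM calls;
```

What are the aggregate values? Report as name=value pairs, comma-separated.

line_sum=11190, a6_sum=11204, no_answer_sum=18630

[line_sum: line > 6 OR wait_s <= 276]
call_id=80: ✗
call_id=81: ✗
call_id=82: ✓ → 1796
call_id=83: ✓ → 563
call_id=84: ✓ → 262
call_id=85: ✓ → 2711
call_id=86: ✓ → 1859
call_id=87: ✓ → 1357
call_id=88: ✓ → 2642
call_id=89: ✗
call_id=90: ✗
line_sum = 1796 + 563 + 262 + 2711 + 1859 + 1357 + 2642 = 11190
—
[a6_sum: agent IN ('A6', 'A2') OR disposition IN ('callback', 'refused', 'no_answer')]
call_id=80: ✗
call_id=81: ✗
call_id=82: ✗
call_id=83: ✓ → 563
call_id=84: ✗
call_id=85: ✗
call_id=86: ✓ → 1859
call_id=87: ✓ → 1357
call_id=88: ✓ → 2642
call_id=89: ✓ → 2369
call_id=90: ✓ → 2414
a6_sum = 563 + 1859 + 1357 + 2642 + 2369 + 2414 = 11204
—
[no_answer_sum: disposition <> 'no_answer' OR agent = 'A4']
call_id=80: ✓ → 2757
call_id=81: ✓ → 2314
call_id=82: ✓ → 1796
call_id=83: ✓ → 563
call_id=84: ✓ → 262
call_id=85: ✓ → 2711
call_id=86: ✓ → 1859
call_id=87: ✓ → 1357
call_id=88: ✓ → 2642
call_id=89: ✓ → 2369
call_id=90: ✗
no_answer_sum = 2757 + 2314 + 1796 + 563 + 262 + 2711 + 1859 + 1357 + 2642 + 2369 = 18630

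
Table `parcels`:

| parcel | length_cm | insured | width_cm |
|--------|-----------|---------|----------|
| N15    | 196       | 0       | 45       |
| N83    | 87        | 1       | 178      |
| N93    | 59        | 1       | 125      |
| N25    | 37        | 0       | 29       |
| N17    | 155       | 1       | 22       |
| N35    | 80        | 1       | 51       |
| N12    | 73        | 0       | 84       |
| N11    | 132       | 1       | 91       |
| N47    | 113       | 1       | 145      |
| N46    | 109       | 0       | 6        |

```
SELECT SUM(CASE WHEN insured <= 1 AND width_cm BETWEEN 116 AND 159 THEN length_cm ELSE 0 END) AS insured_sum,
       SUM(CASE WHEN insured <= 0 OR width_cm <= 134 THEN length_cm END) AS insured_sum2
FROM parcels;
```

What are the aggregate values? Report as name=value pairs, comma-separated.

[insured_sum: insured <= 1 AND width_cm BETWEEN 116 AND 159]
parcel=N15: ✗
parcel=N83: ✗
parcel=N93: ✓ → 59
parcel=N25: ✗
parcel=N17: ✗
parcel=N35: ✗
parcel=N12: ✗
parcel=N11: ✗
parcel=N47: ✓ → 113
parcel=N46: ✗
insured_sum = 59 + 113 = 172
—
[insured_sum2: insured <= 0 OR width_cm <= 134]
parcel=N15: ✓ → 196
parcel=N83: ✗
parcel=N93: ✓ → 59
parcel=N25: ✓ → 37
parcel=N17: ✓ → 155
parcel=N35: ✓ → 80
parcel=N12: ✓ → 73
parcel=N11: ✓ → 132
parcel=N47: ✗
parcel=N46: ✓ → 109
insured_sum2 = 196 + 59 + 37 + 155 + 80 + 73 + 132 + 109 = 841

insured_sum=172, insured_sum2=841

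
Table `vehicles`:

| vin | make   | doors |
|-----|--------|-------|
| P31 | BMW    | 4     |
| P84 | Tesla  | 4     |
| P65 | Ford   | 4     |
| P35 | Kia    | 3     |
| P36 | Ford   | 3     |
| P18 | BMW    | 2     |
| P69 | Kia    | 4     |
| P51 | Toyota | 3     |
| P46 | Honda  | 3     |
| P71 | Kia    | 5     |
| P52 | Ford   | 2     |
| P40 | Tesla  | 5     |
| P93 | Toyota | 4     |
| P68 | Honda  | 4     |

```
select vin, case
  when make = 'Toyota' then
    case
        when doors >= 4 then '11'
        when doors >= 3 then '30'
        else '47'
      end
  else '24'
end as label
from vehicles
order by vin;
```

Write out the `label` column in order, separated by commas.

24, 24, 24, 24, 24, 24, 30, 24, 24, 24, 24, 24, 24, 11

vin=P18: make='BMW' → outer ELSE → 24
vin=P31: make='BMW' → outer ELSE → 24
vin=P35: make='Kia' → outer ELSE → 24
vin=P36: make='Ford' → outer ELSE → 24
vin=P40: make='Tesla' → outer ELSE → 24
vin=P46: make='Honda' → outer ELSE → 24
vin=P51: make='Toyota' → inner[doors >= 3] → 30
vin=P52: make='Ford' → outer ELSE → 24
vin=P65: make='Ford' → outer ELSE → 24
vin=P68: make='Honda' → outer ELSE → 24
vin=P69: make='Kia' → outer ELSE → 24
vin=P71: make='Kia' → outer ELSE → 24
vin=P84: make='Tesla' → outer ELSE → 24
vin=P93: make='Toyota' → inner[doors >= 4] → 11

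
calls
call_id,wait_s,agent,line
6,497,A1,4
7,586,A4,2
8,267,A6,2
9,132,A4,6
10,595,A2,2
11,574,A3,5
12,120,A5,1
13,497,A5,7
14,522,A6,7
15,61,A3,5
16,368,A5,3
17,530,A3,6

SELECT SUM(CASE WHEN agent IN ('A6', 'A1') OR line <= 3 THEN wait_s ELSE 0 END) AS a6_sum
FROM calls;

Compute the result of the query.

call_id=6: ✓ → 497
call_id=7: ✓ → 586
call_id=8: ✓ → 267
call_id=9: ✗
call_id=10: ✓ → 595
call_id=11: ✗
call_id=12: ✓ → 120
call_id=13: ✗
call_id=14: ✓ → 522
call_id=15: ✗
call_id=16: ✓ → 368
call_id=17: ✗
a6_sum = 497 + 586 + 267 + 595 + 120 + 522 + 368 = 2955

2955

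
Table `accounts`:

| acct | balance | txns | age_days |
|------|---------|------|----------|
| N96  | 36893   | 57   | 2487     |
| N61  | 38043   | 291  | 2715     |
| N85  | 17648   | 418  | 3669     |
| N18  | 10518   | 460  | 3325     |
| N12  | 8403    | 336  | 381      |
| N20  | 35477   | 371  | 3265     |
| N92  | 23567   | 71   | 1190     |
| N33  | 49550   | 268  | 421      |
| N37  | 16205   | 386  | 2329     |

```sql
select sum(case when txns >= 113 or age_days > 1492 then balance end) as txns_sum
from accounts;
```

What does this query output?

212737

acct=N96: ✓ → 36893
acct=N61: ✓ → 38043
acct=N85: ✓ → 17648
acct=N18: ✓ → 10518
acct=N12: ✓ → 8403
acct=N20: ✓ → 35477
acct=N92: ✗
acct=N33: ✓ → 49550
acct=N37: ✓ → 16205
txns_sum = 36893 + 38043 + 17648 + 10518 + 8403 + 35477 + 49550 + 16205 = 212737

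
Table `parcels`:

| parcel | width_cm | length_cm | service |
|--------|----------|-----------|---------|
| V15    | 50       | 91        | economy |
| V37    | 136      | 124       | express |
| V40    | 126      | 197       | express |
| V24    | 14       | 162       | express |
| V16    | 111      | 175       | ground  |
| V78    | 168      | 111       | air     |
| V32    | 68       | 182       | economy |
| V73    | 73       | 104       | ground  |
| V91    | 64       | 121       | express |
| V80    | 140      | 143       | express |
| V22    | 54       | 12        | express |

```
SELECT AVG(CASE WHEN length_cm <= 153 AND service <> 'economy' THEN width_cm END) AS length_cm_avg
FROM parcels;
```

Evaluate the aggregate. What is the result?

parcel=V15: ✗
parcel=V37: ✓ → 136
parcel=V40: ✗
parcel=V24: ✗
parcel=V16: ✗
parcel=V78: ✓ → 168
parcel=V32: ✗
parcel=V73: ✓ → 73
parcel=V91: ✓ → 64
parcel=V80: ✓ → 140
parcel=V22: ✓ → 54
length_cm_avg = (136 + 168 + 73 + 64 + 140 + 54) / 6 = 105.8333333333

105.8333333333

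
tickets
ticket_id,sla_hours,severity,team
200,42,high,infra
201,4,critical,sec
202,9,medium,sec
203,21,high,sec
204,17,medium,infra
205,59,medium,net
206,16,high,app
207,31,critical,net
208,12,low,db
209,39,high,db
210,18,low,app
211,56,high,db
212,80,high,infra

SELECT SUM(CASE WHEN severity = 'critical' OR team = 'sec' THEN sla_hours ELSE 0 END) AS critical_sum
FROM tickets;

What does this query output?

65

ticket_id=200: ✗
ticket_id=201: ✓ → 4
ticket_id=202: ✓ → 9
ticket_id=203: ✓ → 21
ticket_id=204: ✗
ticket_id=205: ✗
ticket_id=206: ✗
ticket_id=207: ✓ → 31
ticket_id=208: ✗
ticket_id=209: ✗
ticket_id=210: ✗
ticket_id=211: ✗
ticket_id=212: ✗
critical_sum = 4 + 9 + 21 + 31 = 65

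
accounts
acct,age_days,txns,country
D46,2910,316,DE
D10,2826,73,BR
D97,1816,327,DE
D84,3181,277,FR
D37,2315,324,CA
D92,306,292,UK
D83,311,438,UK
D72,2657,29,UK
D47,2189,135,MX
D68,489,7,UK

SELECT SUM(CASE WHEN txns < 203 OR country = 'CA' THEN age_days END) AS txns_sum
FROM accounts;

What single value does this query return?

10476

acct=D46: ✗
acct=D10: ✓ → 2826
acct=D97: ✗
acct=D84: ✗
acct=D37: ✓ → 2315
acct=D92: ✗
acct=D83: ✗
acct=D72: ✓ → 2657
acct=D47: ✓ → 2189
acct=D68: ✓ → 489
txns_sum = 2826 + 2315 + 2657 + 2189 + 489 = 10476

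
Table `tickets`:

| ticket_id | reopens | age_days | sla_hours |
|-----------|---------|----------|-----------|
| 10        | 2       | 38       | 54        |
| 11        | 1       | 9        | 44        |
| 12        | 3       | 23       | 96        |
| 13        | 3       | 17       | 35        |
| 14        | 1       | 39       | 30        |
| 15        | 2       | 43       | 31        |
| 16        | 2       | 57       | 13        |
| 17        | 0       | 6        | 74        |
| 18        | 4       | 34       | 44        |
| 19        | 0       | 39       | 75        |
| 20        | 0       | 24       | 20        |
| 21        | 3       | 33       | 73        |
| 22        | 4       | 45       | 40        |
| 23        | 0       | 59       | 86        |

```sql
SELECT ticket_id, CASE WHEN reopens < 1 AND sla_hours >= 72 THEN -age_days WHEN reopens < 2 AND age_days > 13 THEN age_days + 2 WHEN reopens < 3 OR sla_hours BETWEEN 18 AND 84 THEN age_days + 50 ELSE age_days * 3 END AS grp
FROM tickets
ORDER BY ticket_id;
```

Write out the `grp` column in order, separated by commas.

88, 59, 69, 67, 41, 93, 107, -6, 84, -39, 26, 83, 95, -59

ticket_id=10: reopens < 3 OR sla_hours BETWEEN 18 AND 84 → 88
ticket_id=11: reopens < 3 OR sla_hours BETWEEN 18 AND 84 → 59
ticket_id=12: ELSE → 69
ticket_id=13: reopens < 3 OR sla_hours BETWEEN 18 AND 84 → 67
ticket_id=14: reopens < 2 AND age_days > 13 → 41
ticket_id=15: reopens < 3 OR sla_hours BETWEEN 18 AND 84 → 93
ticket_id=16: reopens < 3 OR sla_hours BETWEEN 18 AND 84 → 107
ticket_id=17: reopens < 1 AND sla_hours >= 72 → -6
ticket_id=18: reopens < 3 OR sla_hours BETWEEN 18 AND 84 → 84
ticket_id=19: reopens < 1 AND sla_hours >= 72 → -39
ticket_id=20: reopens < 2 AND age_days > 13 → 26
ticket_id=21: reopens < 3 OR sla_hours BETWEEN 18 AND 84 → 83
ticket_id=22: reopens < 3 OR sla_hours BETWEEN 18 AND 84 → 95
ticket_id=23: reopens < 1 AND sla_hours >= 72 → -59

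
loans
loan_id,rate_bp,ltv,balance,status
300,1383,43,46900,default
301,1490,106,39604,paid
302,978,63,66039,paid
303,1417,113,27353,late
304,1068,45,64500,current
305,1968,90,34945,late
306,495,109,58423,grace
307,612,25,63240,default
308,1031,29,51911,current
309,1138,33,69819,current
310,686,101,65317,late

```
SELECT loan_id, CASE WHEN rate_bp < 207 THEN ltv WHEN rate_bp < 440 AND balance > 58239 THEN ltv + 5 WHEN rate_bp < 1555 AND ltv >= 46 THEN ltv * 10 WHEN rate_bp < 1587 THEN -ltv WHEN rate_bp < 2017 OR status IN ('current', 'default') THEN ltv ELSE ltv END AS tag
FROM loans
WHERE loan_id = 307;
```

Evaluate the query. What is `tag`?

-25

loan_id = 307: rate_bp=612, ltv=25, balance=63240, status=default.
rate_bp < 207 → false
rate_bp < 440 AND balance > 58239 → false
rate_bp < 1555 AND ltv >= 46 → false
rate_bp < 1587 → true → -25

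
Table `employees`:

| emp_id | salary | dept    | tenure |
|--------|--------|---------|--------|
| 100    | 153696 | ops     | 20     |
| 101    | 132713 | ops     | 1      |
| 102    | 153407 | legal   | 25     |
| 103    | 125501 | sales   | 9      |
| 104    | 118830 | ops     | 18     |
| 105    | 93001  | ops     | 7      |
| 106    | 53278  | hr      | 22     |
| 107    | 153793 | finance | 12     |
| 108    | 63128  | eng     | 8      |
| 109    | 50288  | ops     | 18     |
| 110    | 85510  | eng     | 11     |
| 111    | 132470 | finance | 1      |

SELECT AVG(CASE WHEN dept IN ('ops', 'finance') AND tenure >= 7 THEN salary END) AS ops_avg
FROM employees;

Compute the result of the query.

113921.6

emp_id=100: ✓ → 153696
emp_id=101: ✗
emp_id=102: ✗
emp_id=103: ✗
emp_id=104: ✓ → 118830
emp_id=105: ✓ → 93001
emp_id=106: ✗
emp_id=107: ✓ → 153793
emp_id=108: ✗
emp_id=109: ✓ → 50288
emp_id=110: ✗
emp_id=111: ✗
ops_avg = (153696 + 118830 + 93001 + 153793 + 50288) / 5 = 113921.6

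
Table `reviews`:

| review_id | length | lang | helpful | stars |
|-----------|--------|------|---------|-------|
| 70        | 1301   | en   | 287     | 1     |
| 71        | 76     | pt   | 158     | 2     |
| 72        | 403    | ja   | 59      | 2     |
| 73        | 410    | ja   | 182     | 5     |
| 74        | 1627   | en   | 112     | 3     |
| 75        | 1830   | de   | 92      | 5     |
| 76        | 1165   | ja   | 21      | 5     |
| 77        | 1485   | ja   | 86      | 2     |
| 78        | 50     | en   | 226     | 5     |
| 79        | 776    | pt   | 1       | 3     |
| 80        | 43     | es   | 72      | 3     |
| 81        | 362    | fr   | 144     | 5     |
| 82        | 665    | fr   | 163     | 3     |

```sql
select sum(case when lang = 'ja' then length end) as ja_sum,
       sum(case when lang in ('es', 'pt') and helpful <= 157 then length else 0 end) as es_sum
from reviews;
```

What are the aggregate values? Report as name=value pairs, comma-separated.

ja_sum=3463, es_sum=819

[ja_sum: lang = 'ja']
review_id=70: ✗
review_id=71: ✗
review_id=72: ✓ → 403
review_id=73: ✓ → 410
review_id=74: ✗
review_id=75: ✗
review_id=76: ✓ → 1165
review_id=77: ✓ → 1485
review_id=78: ✗
review_id=79: ✗
review_id=80: ✗
review_id=81: ✗
review_id=82: ✗
ja_sum = 403 + 410 + 1165 + 1485 = 3463
—
[es_sum: lang in ('es', 'pt') and helpful <= 157]
review_id=70: ✗
review_id=71: ✗
review_id=72: ✗
review_id=73: ✗
review_id=74: ✗
review_id=75: ✗
review_id=76: ✗
review_id=77: ✗
review_id=78: ✗
review_id=79: ✓ → 776
review_id=80: ✓ → 43
review_id=81: ✗
review_id=82: ✗
es_sum = 776 + 43 = 819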